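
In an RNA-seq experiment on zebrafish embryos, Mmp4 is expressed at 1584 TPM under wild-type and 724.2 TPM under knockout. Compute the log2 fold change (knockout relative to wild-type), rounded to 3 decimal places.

Fold change = 724.2 / 1584 = 0.4572
log2(0.4572) = -1.1291

-1.129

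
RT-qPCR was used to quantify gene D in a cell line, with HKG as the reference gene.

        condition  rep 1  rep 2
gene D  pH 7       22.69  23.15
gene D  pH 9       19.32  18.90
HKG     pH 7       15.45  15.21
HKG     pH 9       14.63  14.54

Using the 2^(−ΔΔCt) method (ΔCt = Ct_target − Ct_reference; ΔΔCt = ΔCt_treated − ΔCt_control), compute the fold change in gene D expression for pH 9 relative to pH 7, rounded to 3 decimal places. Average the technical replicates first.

Mean Ct: gene D pH 7 22.920; gene D pH 9 19.110; HKG pH 7 15.330; HKG pH 9 14.585
ΔCt(pH 7) = 22.920 − 15.330 = 7.590
ΔCt(pH 9) = 19.110 − 14.585 = 4.525
ΔΔCt = 4.525 − 7.590 = -3.065
Fold change = 2^(−(-3.065)) = 2^3.065 = 8.3687

8.369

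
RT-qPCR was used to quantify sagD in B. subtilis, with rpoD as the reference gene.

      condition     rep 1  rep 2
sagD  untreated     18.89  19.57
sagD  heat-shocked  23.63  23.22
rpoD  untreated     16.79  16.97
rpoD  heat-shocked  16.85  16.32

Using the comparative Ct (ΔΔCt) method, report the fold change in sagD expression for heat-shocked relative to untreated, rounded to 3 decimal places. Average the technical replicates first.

Mean Ct: sagD untreated 19.230; sagD heat-shocked 23.425; rpoD untreated 16.880; rpoD heat-shocked 16.585
ΔCt(untreated) = 19.230 − 16.880 = 2.350
ΔCt(heat-shocked) = 23.425 − 16.585 = 6.840
ΔΔCt = 6.840 − 2.350 = 4.490
Fold change = 2^(−4.490) = 0.0445

0.045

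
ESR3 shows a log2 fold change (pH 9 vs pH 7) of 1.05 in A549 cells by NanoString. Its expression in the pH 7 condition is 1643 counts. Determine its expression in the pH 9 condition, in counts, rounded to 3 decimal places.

3401.881

Fold change = 2^(1.05) = 2.0705
pH 9 expression = 1643 × 2.0705 = 3401.881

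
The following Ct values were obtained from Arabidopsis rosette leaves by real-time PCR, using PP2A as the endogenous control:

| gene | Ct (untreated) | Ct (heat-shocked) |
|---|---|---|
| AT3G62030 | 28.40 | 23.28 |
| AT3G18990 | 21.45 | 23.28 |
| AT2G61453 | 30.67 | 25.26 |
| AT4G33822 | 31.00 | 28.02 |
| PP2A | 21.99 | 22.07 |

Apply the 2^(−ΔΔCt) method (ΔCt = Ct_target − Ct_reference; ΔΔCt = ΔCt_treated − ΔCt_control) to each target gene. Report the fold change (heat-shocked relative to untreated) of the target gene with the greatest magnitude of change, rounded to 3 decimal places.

AT3G62030: ΔΔCt = (23.28−22.07) − (28.40−21.99) = 1.21 − 6.41 = -5.20; fold change = 2^5.20 = 36.758
AT3G18990: ΔΔCt = (23.28−22.07) − (21.45−21.99) = 1.21 − (-0.54) = 1.75; fold change = 2^-1.75 = 0.297
AT2G61453: ΔΔCt = (25.26−22.07) − (30.67−21.99) = 3.19 − 8.68 = -5.49; fold change = 2^5.49 = 44.942
AT4G33822: ΔΔCt = (28.02−22.07) − (31.00−21.99) = 5.95 − 9.01 = -3.06; fold change = 2^3.06 = 8.340
AT2G61453 has the largest |ΔΔCt| = 5.49.

44.942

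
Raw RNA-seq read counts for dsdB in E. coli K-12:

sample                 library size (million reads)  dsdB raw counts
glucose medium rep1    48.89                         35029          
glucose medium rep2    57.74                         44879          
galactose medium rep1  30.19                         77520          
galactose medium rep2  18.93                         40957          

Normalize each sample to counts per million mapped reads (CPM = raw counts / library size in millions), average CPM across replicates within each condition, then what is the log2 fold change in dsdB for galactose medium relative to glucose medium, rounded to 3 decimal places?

CPM(glucose medium rep1) = 35029 / 48.89 = 716.4860
CPM(glucose medium rep2) = 44879 / 57.74 = 777.2601
CPM(galactose medium rep1) = 77520 / 30.19 = 2567.7377
CPM(galactose medium rep2) = 40957 / 18.93 = 2163.6027
mean CPM(glucose medium) = 746.8731; mean CPM(galactose medium) = 2365.6702
Fold change = 2365.6702 / 746.8731 = 3.16743
log2(3.16743) = 1.6633

1.663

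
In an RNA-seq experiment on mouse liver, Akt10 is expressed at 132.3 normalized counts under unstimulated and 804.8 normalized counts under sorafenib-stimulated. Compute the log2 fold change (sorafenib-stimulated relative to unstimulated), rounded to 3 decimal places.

Fold change = 804.8 / 132.3 = 6.0831
log2(6.0831) = 2.6048

2.605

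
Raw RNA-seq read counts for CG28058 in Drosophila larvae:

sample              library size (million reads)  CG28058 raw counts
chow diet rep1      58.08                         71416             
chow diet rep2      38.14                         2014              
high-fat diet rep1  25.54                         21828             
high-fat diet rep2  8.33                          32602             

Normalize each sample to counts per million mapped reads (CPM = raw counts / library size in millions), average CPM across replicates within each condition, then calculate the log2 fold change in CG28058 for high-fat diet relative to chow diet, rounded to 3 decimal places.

1.895

CPM(chow diet rep1) = 71416 / 58.08 = 1229.6143
CPM(chow diet rep2) = 2014 / 38.14 = 52.8055
CPM(high-fat diet rep1) = 21828 / 25.54 = 854.6594
CPM(high-fat diet rep2) = 32602 / 8.33 = 3913.8055
mean CPM(chow diet) = 641.2099; mean CPM(high-fat diet) = 2384.2324
Fold change = 2384.2324 / 641.2099 = 3.71833
log2(3.71833) = 1.8947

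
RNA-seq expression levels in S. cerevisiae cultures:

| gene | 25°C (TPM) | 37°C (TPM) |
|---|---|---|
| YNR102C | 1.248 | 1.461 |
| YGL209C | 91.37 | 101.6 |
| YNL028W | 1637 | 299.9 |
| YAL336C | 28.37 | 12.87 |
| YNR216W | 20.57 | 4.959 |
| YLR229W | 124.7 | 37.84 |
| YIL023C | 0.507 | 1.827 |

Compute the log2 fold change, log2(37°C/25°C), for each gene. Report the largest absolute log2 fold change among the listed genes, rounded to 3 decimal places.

log2(1.461/1.248) = 0.227  (YNR102C)
log2(101.6/91.37) = 0.153  (YGL209C)
log2(299.9/1637) = -2.449  (YNL028W)
log2(12.87/28.37) = -1.140  (YAL336C)
log2(4.959/20.57) = -2.052  (YNR216W)
log2(37.84/124.7) = -1.720  (YLR229W)
log2(1.827/0.507) = 1.849  (YIL023C)
The largest magnitude belongs to YNL028W.

2.449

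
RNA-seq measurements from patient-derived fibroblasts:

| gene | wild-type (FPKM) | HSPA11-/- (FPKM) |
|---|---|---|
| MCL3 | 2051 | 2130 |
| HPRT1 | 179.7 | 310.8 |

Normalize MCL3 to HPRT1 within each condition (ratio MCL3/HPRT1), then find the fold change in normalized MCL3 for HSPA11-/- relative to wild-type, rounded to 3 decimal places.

0.600

MCL3/HPRT1 (wild-type) = 2051 / 179.7 = 11.413
MCL3/HPRT1 (HSPA11-/-) = 2130 / 310.8 = 6.8533
Fold change = 6.8533 / 11.413 = 0.6005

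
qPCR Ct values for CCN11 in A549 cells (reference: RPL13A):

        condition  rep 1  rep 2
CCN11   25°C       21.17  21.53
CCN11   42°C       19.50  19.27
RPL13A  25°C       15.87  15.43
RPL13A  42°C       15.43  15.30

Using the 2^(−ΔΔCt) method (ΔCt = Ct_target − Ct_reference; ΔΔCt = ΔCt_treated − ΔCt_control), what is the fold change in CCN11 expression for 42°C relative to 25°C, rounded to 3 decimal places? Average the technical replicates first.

Mean Ct: CCN11 25°C 21.350; CCN11 42°C 19.385; RPL13A 25°C 15.650; RPL13A 42°C 15.365
ΔCt(25°C) = 21.350 − 15.650 = 5.700
ΔCt(42°C) = 19.385 − 15.365 = 4.020
ΔΔCt = 4.020 − 5.700 = -1.680
Fold change = 2^(−(-1.680)) = 2^1.680 = 3.2043

3.204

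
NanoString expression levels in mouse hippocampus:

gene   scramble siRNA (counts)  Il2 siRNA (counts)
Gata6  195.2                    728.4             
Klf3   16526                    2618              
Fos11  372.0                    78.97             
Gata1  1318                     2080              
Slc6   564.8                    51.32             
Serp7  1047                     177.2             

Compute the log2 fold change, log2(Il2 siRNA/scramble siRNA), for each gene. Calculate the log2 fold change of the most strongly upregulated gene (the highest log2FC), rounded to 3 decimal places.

1.900

log2(728.4/195.2) = 1.900  (Gata6)
log2(2618/16526) = -2.658  (Klf3)
log2(78.97/372.0) = -2.236  (Fos11)
log2(2080/1318) = 0.658  (Gata1)
log2(51.32/564.8) = -3.460  (Slc6)
log2(177.2/1047) = -2.563  (Serp7)
Gata6 is most strongly upregulated.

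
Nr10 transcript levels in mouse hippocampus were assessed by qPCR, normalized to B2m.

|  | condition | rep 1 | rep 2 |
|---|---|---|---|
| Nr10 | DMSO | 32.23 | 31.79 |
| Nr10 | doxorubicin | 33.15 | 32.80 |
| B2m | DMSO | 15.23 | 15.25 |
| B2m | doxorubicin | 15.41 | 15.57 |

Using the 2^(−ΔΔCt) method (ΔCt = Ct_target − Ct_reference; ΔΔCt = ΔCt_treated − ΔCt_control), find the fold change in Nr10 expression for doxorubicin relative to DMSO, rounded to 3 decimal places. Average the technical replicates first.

Mean Ct: Nr10 DMSO 32.010; Nr10 doxorubicin 32.975; B2m DMSO 15.240; B2m doxorubicin 15.490
ΔCt(DMSO) = 32.010 − 15.240 = 16.770
ΔCt(doxorubicin) = 32.975 − 15.490 = 17.485
ΔΔCt = 17.485 − 16.770 = 0.715
Fold change = 2^(−0.715) = 0.6092

0.609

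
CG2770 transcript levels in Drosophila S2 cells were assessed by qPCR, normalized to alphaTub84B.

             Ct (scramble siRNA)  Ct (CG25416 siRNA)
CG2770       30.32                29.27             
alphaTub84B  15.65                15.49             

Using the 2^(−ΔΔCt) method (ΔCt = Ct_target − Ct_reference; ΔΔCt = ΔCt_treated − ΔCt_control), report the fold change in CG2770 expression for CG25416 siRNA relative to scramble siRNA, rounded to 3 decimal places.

1.853

ΔCt(scramble siRNA) = 30.320 − 15.650 = 14.670
ΔCt(CG25416 siRNA) = 29.270 − 15.490 = 13.780
ΔΔCt = 13.780 − 14.670 = -0.890
Fold change = 2^(−(-0.890)) = 2^0.890 = 1.8532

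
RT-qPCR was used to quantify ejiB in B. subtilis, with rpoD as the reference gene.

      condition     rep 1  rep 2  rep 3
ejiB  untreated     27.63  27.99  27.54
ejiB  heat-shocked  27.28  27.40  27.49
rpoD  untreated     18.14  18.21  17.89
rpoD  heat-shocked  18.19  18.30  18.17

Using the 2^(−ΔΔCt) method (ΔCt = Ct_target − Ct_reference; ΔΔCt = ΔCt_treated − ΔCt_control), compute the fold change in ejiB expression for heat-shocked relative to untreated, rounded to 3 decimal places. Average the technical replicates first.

Mean Ct: ejiB untreated 27.720; ejiB heat-shocked 27.390; rpoD untreated 18.080; rpoD heat-shocked 18.220
ΔCt(untreated) = 27.720 − 18.080 = 9.640
ΔCt(heat-shocked) = 27.390 − 18.220 = 9.170
ΔΔCt = 9.170 − 9.640 = -0.470
Fold change = 2^(−(-0.470)) = 2^0.470 = 1.3851

1.385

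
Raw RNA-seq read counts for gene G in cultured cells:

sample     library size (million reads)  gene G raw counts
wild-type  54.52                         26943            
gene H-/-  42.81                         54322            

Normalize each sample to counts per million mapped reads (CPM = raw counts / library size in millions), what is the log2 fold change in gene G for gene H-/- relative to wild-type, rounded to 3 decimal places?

CPM(wild-type) = 26943 / 54.52 = 494.1856
CPM(gene H-/-) = 54322 / 42.81 = 1268.9091
Fold change = 1268.9091 / 494.1856 = 2.56768
log2(2.56768) = 1.3605

1.360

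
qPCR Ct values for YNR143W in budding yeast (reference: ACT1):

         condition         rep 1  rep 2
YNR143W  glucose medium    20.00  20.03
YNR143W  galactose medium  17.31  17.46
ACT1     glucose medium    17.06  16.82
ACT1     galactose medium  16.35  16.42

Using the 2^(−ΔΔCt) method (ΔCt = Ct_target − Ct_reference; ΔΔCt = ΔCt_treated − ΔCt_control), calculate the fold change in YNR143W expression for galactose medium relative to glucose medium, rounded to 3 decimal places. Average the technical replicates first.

Mean Ct: YNR143W glucose medium 20.015; YNR143W galactose medium 17.385; ACT1 glucose medium 16.940; ACT1 galactose medium 16.385
ΔCt(glucose medium) = 20.015 − 16.940 = 3.075
ΔCt(galactose medium) = 17.385 − 16.385 = 1.000
ΔΔCt = 1.000 − 3.075 = -2.075
Fold change = 2^(−(-2.075)) = 2^2.075 = 4.2134

4.213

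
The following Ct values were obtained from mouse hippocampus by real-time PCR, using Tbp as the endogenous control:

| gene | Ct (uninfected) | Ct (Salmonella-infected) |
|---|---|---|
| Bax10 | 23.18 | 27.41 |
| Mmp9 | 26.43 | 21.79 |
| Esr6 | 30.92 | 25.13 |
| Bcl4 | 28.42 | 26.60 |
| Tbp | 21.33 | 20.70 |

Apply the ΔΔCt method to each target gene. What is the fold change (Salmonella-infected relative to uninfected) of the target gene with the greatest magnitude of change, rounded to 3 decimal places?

35.753

Bax10: ΔΔCt = (27.41−20.70) − (23.18−21.33) = 6.71 − 1.85 = 4.86; fold change = 2^-4.86 = 0.034
Mmp9: ΔΔCt = (21.79−20.70) − (26.43−21.33) = 1.09 − 5.10 = -4.01; fold change = 2^4.01 = 16.111
Esr6: ΔΔCt = (25.13−20.70) − (30.92−21.33) = 4.43 − 9.59 = -5.16; fold change = 2^5.16 = 35.753
Bcl4: ΔΔCt = (26.60−20.70) − (28.42−21.33) = 5.90 − 7.09 = -1.19; fold change = 2^1.19 = 2.282
Esr6 has the largest |ΔΔCt| = 5.16.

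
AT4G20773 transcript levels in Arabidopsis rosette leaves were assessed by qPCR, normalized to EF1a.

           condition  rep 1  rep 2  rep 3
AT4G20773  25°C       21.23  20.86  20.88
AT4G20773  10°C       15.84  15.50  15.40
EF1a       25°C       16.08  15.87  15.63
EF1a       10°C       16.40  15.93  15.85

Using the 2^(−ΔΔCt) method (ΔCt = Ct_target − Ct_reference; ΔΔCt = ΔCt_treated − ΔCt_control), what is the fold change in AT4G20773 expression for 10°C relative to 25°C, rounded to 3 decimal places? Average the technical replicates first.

48.840

Mean Ct: AT4G20773 25°C 20.990; AT4G20773 10°C 15.580; EF1a 25°C 15.860; EF1a 10°C 16.060
ΔCt(25°C) = 20.990 − 15.860 = 5.130
ΔCt(10°C) = 15.580 − 16.060 = -0.480
ΔΔCt = -0.480 − 5.130 = -5.610
Fold change = 2^(−(-5.610)) = 2^5.610 = 48.8403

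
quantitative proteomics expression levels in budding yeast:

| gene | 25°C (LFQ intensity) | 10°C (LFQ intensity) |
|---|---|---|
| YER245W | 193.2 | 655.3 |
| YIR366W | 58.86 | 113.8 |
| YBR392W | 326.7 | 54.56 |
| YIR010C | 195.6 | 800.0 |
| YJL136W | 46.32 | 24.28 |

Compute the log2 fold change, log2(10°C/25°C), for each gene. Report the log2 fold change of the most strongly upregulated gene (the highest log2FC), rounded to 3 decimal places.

2.032

log2(655.3/193.2) = 1.762  (YER245W)
log2(113.8/58.86) = 0.951  (YIR366W)
log2(54.56/326.7) = -2.582  (YBR392W)
log2(800.0/195.6) = 2.032  (YIR010C)
log2(24.28/46.32) = -0.932  (YJL136W)
YIR010C is most strongly upregulated.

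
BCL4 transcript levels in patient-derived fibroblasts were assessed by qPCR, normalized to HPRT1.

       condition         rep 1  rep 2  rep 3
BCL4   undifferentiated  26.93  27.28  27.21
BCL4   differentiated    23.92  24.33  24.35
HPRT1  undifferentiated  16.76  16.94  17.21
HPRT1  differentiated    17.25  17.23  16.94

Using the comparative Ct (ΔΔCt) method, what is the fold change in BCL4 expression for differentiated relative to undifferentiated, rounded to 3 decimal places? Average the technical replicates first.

8.634

Mean Ct: BCL4 undifferentiated 27.140; BCL4 differentiated 24.200; HPRT1 undifferentiated 16.970; HPRT1 differentiated 17.140
ΔCt(undifferentiated) = 27.140 − 16.970 = 10.170
ΔCt(differentiated) = 24.200 − 17.140 = 7.060
ΔΔCt = 7.060 − 10.170 = -3.110
Fold change = 2^(−(-3.110)) = 2^3.110 = 8.6338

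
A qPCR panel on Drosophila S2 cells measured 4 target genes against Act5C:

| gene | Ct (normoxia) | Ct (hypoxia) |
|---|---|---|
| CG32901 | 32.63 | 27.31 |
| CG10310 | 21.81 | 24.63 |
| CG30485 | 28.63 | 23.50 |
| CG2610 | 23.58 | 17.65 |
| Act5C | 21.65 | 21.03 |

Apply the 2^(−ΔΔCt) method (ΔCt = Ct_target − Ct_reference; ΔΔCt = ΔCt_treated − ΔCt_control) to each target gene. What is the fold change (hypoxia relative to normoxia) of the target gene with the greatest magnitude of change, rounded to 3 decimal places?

39.671

CG32901: ΔΔCt = (27.31−21.03) − (32.63−21.65) = 6.28 − 10.98 = -4.70; fold change = 2^4.70 = 25.992
CG10310: ΔΔCt = (24.63−21.03) − (21.81−21.65) = 3.60 − 0.16 = 3.44; fold change = 2^-3.44 = 0.092
CG30485: ΔΔCt = (23.50−21.03) − (28.63−21.65) = 2.47 − 6.98 = -4.51; fold change = 2^4.51 = 22.785
CG2610: ΔΔCt = (17.65−21.03) − (23.58−21.65) = -3.38 − 1.93 = -5.31; fold change = 2^5.31 = 39.671
CG2610 has the largest |ΔΔCt| = 5.31.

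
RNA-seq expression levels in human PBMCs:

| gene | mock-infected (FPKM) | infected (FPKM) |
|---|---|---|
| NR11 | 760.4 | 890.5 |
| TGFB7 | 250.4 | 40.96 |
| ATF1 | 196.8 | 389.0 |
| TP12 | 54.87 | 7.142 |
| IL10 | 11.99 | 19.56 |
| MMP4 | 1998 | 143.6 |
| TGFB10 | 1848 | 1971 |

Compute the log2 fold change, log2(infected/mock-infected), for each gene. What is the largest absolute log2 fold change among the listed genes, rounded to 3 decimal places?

3.798

log2(890.5/760.4) = 0.228  (NR11)
log2(40.96/250.4) = -2.612  (TGFB7)
log2(389.0/196.8) = 0.983  (ATF1)
log2(7.142/54.87) = -2.942  (TP12)
log2(19.56/11.99) = 0.706  (IL10)
log2(143.6/1998) = -3.798  (MMP4)
log2(1971/1848) = 0.093  (TGFB10)
The largest magnitude belongs to MMP4.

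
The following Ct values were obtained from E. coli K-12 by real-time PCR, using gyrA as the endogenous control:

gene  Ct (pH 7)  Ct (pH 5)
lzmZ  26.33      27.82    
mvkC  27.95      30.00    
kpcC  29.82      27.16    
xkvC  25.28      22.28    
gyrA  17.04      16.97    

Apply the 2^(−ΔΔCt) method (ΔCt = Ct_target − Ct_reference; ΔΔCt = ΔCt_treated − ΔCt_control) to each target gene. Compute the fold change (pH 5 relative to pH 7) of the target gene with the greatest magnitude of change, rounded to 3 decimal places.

lzmZ: ΔΔCt = (27.82−16.97) − (26.33−17.04) = 10.85 − 9.29 = 1.56; fold change = 2^-1.56 = 0.339
mvkC: ΔΔCt = (30.00−16.97) − (27.95−17.04) = 13.03 − 10.91 = 2.12; fold change = 2^-2.12 = 0.230
kpcC: ΔΔCt = (27.16−16.97) − (29.82−17.04) = 10.19 − 12.78 = -2.59; fold change = 2^2.59 = 6.021
xkvC: ΔΔCt = (22.28−16.97) − (25.28−17.04) = 5.31 − 8.24 = -2.93; fold change = 2^2.93 = 7.621
xkvC has the largest |ΔΔCt| = 2.93.

7.621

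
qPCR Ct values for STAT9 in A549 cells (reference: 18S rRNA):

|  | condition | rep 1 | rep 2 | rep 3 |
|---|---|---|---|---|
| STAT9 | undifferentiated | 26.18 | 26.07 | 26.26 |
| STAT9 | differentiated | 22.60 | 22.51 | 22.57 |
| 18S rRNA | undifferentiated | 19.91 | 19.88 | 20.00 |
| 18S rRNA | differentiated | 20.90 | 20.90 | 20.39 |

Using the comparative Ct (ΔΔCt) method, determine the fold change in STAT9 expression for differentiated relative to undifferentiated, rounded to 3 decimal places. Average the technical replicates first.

Mean Ct: STAT9 undifferentiated 26.170; STAT9 differentiated 22.560; 18S rRNA undifferentiated 19.930; 18S rRNA differentiated 20.730
ΔCt(undifferentiated) = 26.170 − 19.930 = 6.240
ΔCt(differentiated) = 22.560 − 20.730 = 1.830
ΔΔCt = 1.830 − 6.240 = -4.410
Fold change = 2^(−(-4.410)) = 2^4.410 = 21.2590

21.259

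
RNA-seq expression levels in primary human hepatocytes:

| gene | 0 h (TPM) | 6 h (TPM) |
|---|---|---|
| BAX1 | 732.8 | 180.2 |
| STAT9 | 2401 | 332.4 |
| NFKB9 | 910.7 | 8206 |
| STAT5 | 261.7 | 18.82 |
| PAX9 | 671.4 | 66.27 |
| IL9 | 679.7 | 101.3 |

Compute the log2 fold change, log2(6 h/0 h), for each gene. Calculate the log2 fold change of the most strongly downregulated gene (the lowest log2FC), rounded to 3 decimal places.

log2(180.2/732.8) = -2.024  (BAX1)
log2(332.4/2401) = -2.853  (STAT9)
log2(8206/910.7) = 3.172  (NFKB9)
log2(18.82/261.7) = -3.798  (STAT5)
log2(66.27/671.4) = -3.341  (PAX9)
log2(101.3/679.7) = -2.746  (IL9)
STAT5 is most strongly downregulated.

-3.798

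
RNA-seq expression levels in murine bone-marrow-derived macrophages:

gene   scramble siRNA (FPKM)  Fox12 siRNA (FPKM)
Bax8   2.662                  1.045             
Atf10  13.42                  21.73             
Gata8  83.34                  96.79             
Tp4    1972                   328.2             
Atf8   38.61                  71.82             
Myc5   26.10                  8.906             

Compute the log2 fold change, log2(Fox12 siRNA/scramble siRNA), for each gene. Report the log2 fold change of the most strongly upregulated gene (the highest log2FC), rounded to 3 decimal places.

log2(1.045/2.662) = -1.349  (Bax8)
log2(21.73/13.42) = 0.695  (Atf10)
log2(96.79/83.34) = 0.216  (Gata8)
log2(328.2/1972) = -2.587  (Tp4)
log2(71.82/38.61) = 0.895  (Atf8)
log2(8.906/26.10) = -1.551  (Myc5)
Atf8 is most strongly upregulated.

0.895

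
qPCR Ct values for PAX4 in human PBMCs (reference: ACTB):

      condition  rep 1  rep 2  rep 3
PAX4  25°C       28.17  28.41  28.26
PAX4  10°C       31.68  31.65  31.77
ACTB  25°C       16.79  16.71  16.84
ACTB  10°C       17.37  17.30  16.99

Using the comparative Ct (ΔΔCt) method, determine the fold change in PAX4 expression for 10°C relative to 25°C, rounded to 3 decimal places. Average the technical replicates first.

0.127

Mean Ct: PAX4 25°C 28.280; PAX4 10°C 31.700; ACTB 25°C 16.780; ACTB 10°C 17.220
ΔCt(25°C) = 28.280 − 16.780 = 11.500
ΔCt(10°C) = 31.700 − 17.220 = 14.480
ΔΔCt = 14.480 − 11.500 = 2.980
Fold change = 2^(−2.980) = 0.1267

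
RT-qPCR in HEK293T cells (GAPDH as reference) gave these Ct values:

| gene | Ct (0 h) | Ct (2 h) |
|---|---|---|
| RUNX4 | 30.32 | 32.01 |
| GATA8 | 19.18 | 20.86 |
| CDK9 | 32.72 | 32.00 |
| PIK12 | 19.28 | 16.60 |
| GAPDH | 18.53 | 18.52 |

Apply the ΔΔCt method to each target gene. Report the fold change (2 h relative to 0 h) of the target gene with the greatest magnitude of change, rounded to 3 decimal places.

6.364

RUNX4: ΔΔCt = (32.01−18.52) − (30.32−18.53) = 13.49 − 11.79 = 1.70; fold change = 2^-1.70 = 0.308
GATA8: ΔΔCt = (20.86−18.52) − (19.18−18.53) = 2.34 − 0.65 = 1.69; fold change = 2^-1.69 = 0.310
CDK9: ΔΔCt = (32.00−18.52) − (32.72−18.53) = 13.48 − 14.19 = -0.71; fold change = 2^0.71 = 1.636
PIK12: ΔΔCt = (16.60−18.52) − (19.28−18.53) = -1.92 − 0.75 = -2.67; fold change = 2^2.67 = 6.364
PIK12 has the largest |ΔΔCt| = 2.67.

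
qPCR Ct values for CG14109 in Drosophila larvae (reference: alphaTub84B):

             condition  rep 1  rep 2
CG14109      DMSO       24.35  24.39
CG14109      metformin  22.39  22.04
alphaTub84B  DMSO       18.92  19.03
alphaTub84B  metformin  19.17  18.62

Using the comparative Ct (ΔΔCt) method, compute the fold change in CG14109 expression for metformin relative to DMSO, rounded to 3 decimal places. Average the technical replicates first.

Mean Ct: CG14109 DMSO 24.370; CG14109 metformin 22.215; alphaTub84B DMSO 18.975; alphaTub84B metformin 18.895
ΔCt(DMSO) = 24.370 − 18.975 = 5.395
ΔCt(metformin) = 22.215 − 18.895 = 3.320
ΔΔCt = 3.320 − 5.395 = -2.075
Fold change = 2^(−(-2.075)) = 2^2.075 = 4.2134

4.213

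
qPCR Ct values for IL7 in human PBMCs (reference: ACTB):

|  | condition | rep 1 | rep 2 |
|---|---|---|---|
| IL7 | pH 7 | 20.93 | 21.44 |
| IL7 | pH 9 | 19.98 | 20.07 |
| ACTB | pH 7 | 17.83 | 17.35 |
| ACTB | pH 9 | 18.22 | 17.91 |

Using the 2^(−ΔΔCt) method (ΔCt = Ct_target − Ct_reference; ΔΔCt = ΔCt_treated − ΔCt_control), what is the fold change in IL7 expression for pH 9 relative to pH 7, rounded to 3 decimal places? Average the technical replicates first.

3.106

Mean Ct: IL7 pH 7 21.185; IL7 pH 9 20.025; ACTB pH 7 17.590; ACTB pH 9 18.065
ΔCt(pH 7) = 21.185 − 17.590 = 3.595
ΔCt(pH 9) = 20.025 − 18.065 = 1.960
ΔΔCt = 1.960 − 3.595 = -1.635
Fold change = 2^(−(-1.635)) = 2^1.635 = 3.1059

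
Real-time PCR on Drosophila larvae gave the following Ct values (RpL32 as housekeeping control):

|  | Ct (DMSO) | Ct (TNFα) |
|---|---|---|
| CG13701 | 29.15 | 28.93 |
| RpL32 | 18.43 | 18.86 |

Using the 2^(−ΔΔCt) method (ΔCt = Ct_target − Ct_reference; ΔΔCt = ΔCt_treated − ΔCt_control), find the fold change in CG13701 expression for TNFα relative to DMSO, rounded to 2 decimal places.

ΔCt(DMSO) = 29.150 − 18.430 = 10.720
ΔCt(TNFα) = 28.930 − 18.860 = 10.070
ΔΔCt = 10.070 − 10.720 = -0.650
Fold change = 2^(−(-0.650)) = 2^0.650 = 1.569

1.57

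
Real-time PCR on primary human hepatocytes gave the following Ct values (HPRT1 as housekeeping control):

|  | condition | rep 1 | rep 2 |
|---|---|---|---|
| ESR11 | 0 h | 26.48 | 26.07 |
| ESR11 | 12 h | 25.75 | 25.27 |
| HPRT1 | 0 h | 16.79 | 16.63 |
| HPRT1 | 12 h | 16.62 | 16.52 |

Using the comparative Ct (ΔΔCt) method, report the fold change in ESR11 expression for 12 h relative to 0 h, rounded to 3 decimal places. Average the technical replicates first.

Mean Ct: ESR11 0 h 26.275; ESR11 12 h 25.510; HPRT1 0 h 16.710; HPRT1 12 h 16.570
ΔCt(0 h) = 26.275 − 16.710 = 9.565
ΔCt(12 h) = 25.510 − 16.570 = 8.940
ΔΔCt = 8.940 − 9.565 = -0.625
Fold change = 2^(−(-0.625)) = 2^0.625 = 1.5422

1.542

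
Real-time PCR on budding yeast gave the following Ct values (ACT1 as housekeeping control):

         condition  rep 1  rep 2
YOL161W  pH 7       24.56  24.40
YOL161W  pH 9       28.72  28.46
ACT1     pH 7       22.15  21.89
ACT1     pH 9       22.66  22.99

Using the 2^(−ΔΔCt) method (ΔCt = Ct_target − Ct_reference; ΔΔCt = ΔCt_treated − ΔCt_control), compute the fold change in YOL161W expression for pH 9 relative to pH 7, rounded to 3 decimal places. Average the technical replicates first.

0.101

Mean Ct: YOL161W pH 7 24.480; YOL161W pH 9 28.590; ACT1 pH 7 22.020; ACT1 pH 9 22.825
ΔCt(pH 7) = 24.480 − 22.020 = 2.460
ΔCt(pH 9) = 28.590 − 22.825 = 5.765
ΔΔCt = 5.765 − 2.460 = 3.305
Fold change = 2^(−3.305) = 0.1012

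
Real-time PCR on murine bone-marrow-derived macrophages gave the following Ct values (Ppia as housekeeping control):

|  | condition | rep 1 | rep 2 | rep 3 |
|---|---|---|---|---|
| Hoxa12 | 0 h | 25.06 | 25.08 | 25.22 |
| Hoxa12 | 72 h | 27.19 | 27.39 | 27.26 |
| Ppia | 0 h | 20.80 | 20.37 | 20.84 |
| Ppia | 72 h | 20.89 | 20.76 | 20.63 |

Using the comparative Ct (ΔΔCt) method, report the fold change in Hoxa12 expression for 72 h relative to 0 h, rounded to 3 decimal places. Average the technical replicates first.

Mean Ct: Hoxa12 0 h 25.120; Hoxa12 72 h 27.280; Ppia 0 h 20.670; Ppia 72 h 20.760
ΔCt(0 h) = 25.120 − 20.670 = 4.450
ΔCt(72 h) = 27.280 − 20.760 = 6.520
ΔΔCt = 6.520 − 4.450 = 2.070
Fold change = 2^(−2.070) = 0.2382

0.238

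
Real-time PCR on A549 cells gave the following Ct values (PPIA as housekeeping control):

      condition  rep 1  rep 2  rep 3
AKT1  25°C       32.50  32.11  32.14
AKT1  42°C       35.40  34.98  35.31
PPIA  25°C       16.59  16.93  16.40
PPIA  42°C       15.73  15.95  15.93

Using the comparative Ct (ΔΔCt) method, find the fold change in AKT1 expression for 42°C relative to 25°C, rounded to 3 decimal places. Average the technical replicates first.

Mean Ct: AKT1 25°C 32.250; AKT1 42°C 35.230; PPIA 25°C 16.640; PPIA 42°C 15.870
ΔCt(25°C) = 32.250 − 16.640 = 15.610
ΔCt(42°C) = 35.230 − 15.870 = 19.360
ΔΔCt = 19.360 − 15.610 = 3.750
Fold change = 2^(−3.750) = 0.0743

0.074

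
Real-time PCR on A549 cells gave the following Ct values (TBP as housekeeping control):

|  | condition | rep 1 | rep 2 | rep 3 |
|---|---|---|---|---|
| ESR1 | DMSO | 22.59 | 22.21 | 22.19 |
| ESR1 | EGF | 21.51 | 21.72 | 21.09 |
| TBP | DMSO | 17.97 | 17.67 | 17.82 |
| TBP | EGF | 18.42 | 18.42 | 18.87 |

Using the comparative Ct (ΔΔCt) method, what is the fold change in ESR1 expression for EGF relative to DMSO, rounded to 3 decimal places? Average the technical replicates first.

3.117

Mean Ct: ESR1 DMSO 22.330; ESR1 EGF 21.440; TBP DMSO 17.820; TBP EGF 18.570
ΔCt(DMSO) = 22.330 − 17.820 = 4.510
ΔCt(EGF) = 21.440 − 18.570 = 2.870
ΔΔCt = 2.870 − 4.510 = -1.640
Fold change = 2^(−(-1.640)) = 2^1.640 = 3.1167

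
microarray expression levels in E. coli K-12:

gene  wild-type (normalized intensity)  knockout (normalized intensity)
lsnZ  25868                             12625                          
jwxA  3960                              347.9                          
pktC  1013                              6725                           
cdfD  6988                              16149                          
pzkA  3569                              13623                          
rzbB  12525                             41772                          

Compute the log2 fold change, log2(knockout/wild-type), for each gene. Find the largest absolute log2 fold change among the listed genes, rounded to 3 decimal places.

3.509

log2(12625/25868) = -1.035  (lsnZ)
log2(347.9/3960) = -3.509  (jwxA)
log2(6725/1013) = 2.731  (pktC)
log2(16149/6988) = 1.208  (cdfD)
log2(13623/3569) = 1.932  (pzkA)
log2(41772/12525) = 1.738  (rzbB)
The largest magnitude belongs to jwxA.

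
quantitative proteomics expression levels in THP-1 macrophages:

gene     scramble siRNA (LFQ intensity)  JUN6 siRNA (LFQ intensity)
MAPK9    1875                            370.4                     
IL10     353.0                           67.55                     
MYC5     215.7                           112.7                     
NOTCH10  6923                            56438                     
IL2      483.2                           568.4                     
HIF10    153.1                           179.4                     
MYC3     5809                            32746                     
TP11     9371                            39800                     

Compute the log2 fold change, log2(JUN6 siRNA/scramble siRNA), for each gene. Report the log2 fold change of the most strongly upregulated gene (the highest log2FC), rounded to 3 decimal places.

3.027

log2(370.4/1875) = -2.340  (MAPK9)
log2(67.55/353.0) = -2.386  (IL10)
log2(112.7/215.7) = -0.937  (MYC5)
log2(56438/6923) = 3.027  (NOTCH10)
log2(568.4/483.2) = 0.234  (IL2)
log2(179.4/153.1) = 0.229  (HIF10)
log2(32746/5809) = 2.495  (MYC3)
log2(39800/9371) = 2.086  (TP11)
NOTCH10 is most strongly upregulated.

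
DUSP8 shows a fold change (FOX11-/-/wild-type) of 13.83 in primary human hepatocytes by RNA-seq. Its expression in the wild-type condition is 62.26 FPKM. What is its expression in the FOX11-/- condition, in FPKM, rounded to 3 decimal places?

861.056

FOX11-/- expression = 62.26 × 13.83 = 861.056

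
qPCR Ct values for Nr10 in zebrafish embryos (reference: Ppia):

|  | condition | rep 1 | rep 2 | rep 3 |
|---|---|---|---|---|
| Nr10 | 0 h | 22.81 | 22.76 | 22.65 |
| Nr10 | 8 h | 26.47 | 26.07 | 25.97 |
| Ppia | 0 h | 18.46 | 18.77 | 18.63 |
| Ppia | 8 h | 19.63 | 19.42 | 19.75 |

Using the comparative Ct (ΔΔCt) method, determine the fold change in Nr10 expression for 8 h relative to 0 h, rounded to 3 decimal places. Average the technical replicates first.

0.183

Mean Ct: Nr10 0 h 22.740; Nr10 8 h 26.170; Ppia 0 h 18.620; Ppia 8 h 19.600
ΔCt(0 h) = 22.740 − 18.620 = 4.120
ΔCt(8 h) = 26.170 − 19.600 = 6.570
ΔΔCt = 6.570 − 4.120 = 2.450
Fold change = 2^(−2.450) = 0.1830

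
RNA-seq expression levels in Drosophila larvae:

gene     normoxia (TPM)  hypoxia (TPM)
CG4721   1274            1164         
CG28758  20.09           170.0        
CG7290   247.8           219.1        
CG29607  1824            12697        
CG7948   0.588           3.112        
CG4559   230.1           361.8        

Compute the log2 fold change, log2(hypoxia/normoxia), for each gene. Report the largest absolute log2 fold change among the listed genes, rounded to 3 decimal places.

3.081

log2(1164/1274) = -0.130  (CG4721)
log2(170.0/20.09) = 3.081  (CG28758)
log2(219.1/247.8) = -0.178  (CG7290)
log2(12697/1824) = 2.799  (CG29607)
log2(3.112/0.588) = 2.404  (CG7948)
log2(361.8/230.1) = 0.653  (CG4559)
The largest magnitude belongs to CG28758.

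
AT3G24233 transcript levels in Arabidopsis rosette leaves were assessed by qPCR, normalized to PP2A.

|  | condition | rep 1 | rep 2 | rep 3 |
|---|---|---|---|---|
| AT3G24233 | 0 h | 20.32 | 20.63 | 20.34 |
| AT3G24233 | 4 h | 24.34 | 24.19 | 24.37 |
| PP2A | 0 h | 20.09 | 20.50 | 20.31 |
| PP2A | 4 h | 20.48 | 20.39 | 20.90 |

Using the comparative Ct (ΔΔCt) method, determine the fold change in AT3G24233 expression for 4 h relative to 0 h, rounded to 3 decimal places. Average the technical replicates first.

0.084

Mean Ct: AT3G24233 0 h 20.430; AT3G24233 4 h 24.300; PP2A 0 h 20.300; PP2A 4 h 20.590
ΔCt(0 h) = 20.430 − 20.300 = 0.130
ΔCt(4 h) = 24.300 − 20.590 = 3.710
ΔΔCt = 3.710 − 0.130 = 3.580
Fold change = 2^(−3.580) = 0.0836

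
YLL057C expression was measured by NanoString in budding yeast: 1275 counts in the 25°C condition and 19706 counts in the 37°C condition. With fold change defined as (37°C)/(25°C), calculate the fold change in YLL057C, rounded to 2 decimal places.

Fold change = 19706 / 1275 = 15.456
YLL057C is upregulated.

15.46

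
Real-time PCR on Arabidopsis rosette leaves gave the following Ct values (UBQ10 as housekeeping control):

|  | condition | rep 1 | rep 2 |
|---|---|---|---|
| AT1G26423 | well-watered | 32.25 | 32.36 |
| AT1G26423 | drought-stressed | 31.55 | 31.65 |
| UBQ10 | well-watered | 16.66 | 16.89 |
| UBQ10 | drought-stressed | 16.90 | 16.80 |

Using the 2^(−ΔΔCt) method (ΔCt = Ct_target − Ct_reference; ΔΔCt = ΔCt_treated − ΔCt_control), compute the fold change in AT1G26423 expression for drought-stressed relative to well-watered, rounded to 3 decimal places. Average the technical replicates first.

1.717

Mean Ct: AT1G26423 well-watered 32.305; AT1G26423 drought-stressed 31.600; UBQ10 well-watered 16.775; UBQ10 drought-stressed 16.850
ΔCt(well-watered) = 32.305 − 16.775 = 15.530
ΔCt(drought-stressed) = 31.600 − 16.850 = 14.750
ΔΔCt = 14.750 − 15.530 = -0.780
Fold change = 2^(−(-0.780)) = 2^0.780 = 1.7171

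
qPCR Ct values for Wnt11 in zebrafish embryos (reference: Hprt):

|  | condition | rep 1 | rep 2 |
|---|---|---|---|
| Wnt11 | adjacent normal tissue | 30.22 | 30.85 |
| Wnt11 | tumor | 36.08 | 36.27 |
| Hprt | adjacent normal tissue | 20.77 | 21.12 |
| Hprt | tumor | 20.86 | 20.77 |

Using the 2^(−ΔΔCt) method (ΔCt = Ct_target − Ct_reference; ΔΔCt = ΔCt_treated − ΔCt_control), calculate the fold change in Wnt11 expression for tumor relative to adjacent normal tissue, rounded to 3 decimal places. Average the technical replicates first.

Mean Ct: Wnt11 adjacent normal tissue 30.535; Wnt11 tumor 36.175; Hprt adjacent normal tissue 20.945; Hprt tumor 20.815
ΔCt(adjacent normal tissue) = 30.535 − 20.945 = 9.590
ΔCt(tumor) = 36.175 − 20.815 = 15.360
ΔΔCt = 15.360 − 9.590 = 5.770
Fold change = 2^(−5.770) = 0.0183

0.018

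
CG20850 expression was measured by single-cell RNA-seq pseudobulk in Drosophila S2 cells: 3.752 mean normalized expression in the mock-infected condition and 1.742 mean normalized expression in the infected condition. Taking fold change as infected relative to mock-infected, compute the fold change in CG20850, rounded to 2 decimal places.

0.46

Fold change = 1.742 / 3.752 = 0.464
CG20850 is downregulated.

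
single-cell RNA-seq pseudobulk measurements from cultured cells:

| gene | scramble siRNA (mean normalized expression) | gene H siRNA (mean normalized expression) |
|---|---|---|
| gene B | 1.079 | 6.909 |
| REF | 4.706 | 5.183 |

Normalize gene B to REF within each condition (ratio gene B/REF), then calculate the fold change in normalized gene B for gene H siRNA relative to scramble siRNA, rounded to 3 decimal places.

5.814

gene B/REF (scramble siRNA) = 1.079 / 4.706 = 0.22928
gene B/REF (gene H siRNA) = 6.909 / 5.183 = 1.333
Fold change = 1.333 / 0.22928 = 5.8139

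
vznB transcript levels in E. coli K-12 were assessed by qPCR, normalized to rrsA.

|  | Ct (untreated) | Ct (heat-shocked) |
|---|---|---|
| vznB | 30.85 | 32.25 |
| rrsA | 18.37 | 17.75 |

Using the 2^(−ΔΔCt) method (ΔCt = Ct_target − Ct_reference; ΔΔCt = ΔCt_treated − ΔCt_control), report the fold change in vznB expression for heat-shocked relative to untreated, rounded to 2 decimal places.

ΔCt(untreated) = 30.850 − 18.370 = 12.480
ΔCt(heat-shocked) = 32.250 − 17.750 = 14.500
ΔΔCt = 14.500 − 12.480 = 2.020
Fold change = 2^(−2.020) = 0.247

0.25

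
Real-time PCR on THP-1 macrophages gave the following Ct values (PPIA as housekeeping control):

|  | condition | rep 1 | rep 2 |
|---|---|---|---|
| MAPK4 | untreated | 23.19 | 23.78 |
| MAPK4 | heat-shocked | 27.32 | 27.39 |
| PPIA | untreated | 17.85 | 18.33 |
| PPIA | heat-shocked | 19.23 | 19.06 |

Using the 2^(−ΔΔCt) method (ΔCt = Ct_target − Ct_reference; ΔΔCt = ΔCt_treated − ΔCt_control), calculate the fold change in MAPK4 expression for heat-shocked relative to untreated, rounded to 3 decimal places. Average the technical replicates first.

Mean Ct: MAPK4 untreated 23.485; MAPK4 heat-shocked 27.355; PPIA untreated 18.090; PPIA heat-shocked 19.145
ΔCt(untreated) = 23.485 − 18.090 = 5.395
ΔCt(heat-shocked) = 27.355 − 19.145 = 8.210
ΔΔCt = 8.210 − 5.395 = 2.815
Fold change = 2^(−2.815) = 0.1421

0.142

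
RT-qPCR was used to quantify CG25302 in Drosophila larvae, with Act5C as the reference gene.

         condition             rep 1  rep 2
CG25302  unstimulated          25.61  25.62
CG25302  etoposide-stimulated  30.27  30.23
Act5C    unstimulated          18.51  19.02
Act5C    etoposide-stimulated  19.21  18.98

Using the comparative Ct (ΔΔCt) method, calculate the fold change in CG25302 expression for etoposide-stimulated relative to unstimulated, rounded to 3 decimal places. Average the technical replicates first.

Mean Ct: CG25302 unstimulated 25.615; CG25302 etoposide-stimulated 30.250; Act5C unstimulated 18.765; Act5C etoposide-stimulated 19.095
ΔCt(unstimulated) = 25.615 − 18.765 = 6.850
ΔCt(etoposide-stimulated) = 30.250 − 19.095 = 11.155
ΔΔCt = 11.155 − 6.850 = 4.305
Fold change = 2^(−4.305) = 0.0506

0.051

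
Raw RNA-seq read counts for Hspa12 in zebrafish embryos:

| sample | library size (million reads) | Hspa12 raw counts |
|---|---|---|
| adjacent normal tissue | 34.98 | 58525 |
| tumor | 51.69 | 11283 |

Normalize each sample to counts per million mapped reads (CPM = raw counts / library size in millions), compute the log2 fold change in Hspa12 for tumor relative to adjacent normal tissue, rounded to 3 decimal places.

CPM(adjacent normal tissue) = 58525 / 34.98 = 1673.0989
CPM(tumor) = 11283 / 51.69 = 218.2821
Fold change = 218.2821 / 1673.0989 = 0.13047
log2(0.13047) = -2.9383

-2.938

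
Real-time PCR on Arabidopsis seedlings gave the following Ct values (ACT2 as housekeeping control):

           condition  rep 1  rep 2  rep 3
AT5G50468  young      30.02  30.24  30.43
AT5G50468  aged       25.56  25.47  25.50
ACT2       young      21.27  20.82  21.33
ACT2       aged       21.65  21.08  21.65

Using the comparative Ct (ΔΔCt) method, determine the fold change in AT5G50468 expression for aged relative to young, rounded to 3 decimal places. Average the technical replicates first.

32.900

Mean Ct: AT5G50468 young 30.230; AT5G50468 aged 25.510; ACT2 young 21.140; ACT2 aged 21.460
ΔCt(young) = 30.230 − 21.140 = 9.090
ΔCt(aged) = 25.510 − 21.460 = 4.050
ΔΔCt = 4.050 − 9.090 = -5.040
Fold change = 2^(−(-5.040)) = 2^5.040 = 32.8996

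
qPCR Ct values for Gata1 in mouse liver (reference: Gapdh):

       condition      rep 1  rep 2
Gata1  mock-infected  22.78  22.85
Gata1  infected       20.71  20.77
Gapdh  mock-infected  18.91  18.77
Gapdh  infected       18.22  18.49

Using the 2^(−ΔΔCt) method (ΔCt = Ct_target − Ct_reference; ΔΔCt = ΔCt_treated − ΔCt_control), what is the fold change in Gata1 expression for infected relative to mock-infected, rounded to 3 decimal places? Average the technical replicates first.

3.010

Mean Ct: Gata1 mock-infected 22.815; Gata1 infected 20.740; Gapdh mock-infected 18.840; Gapdh infected 18.355
ΔCt(mock-infected) = 22.815 − 18.840 = 3.975
ΔCt(infected) = 20.740 − 18.355 = 2.385
ΔΔCt = 2.385 − 3.975 = -1.590
Fold change = 2^(−(-1.590)) = 2^1.590 = 3.0105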